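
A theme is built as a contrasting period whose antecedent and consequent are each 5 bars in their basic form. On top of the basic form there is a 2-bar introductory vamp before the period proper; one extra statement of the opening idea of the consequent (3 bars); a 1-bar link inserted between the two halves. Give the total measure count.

16 measures

Basic contrasting period: 5 + 5 = 10 bars.
10 (basic form) + 2 (introduction) + 3 (extra statement) + 1 (link) = 16.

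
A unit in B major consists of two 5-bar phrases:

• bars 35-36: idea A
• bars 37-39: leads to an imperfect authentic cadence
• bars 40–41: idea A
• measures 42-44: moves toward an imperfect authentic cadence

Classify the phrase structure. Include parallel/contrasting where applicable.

repeated phrase

Both phrases have the same opening (A) and the same cadence (imperfect authentic cadence): the second is a restatement, not a consequent, so this is a repeated phrase rather than a period.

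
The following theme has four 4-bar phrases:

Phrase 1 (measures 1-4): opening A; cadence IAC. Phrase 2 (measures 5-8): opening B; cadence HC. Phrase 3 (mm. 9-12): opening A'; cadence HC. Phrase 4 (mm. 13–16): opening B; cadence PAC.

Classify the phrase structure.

Four phrases in two halves: the first half (bars 1–8) ends with a half cadence, the second (bars 9-16) with a perfect authentic cadence — a large antecedent–consequent pair, i.e. a double period.
Phrase 3 begins with the same material as phrase 1, making it parallel.

parallel double period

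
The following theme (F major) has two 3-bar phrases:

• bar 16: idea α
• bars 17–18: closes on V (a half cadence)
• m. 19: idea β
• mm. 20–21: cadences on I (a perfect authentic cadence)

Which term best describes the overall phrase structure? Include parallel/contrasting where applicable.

Phrase 1 ends with a half cadence (weaker) and phrase 2 with a perfect authentic cadence (stronger): antecedent + consequent = a period.
The two phrases open with different material (α / β), so the period is contrasting.

contrasting period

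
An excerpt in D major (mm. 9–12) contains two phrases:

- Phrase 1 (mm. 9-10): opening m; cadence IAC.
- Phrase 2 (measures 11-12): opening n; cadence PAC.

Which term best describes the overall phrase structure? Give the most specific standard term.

contrasting period

Phrase 1 ends with an imperfect authentic cadence (weaker) and phrase 2 with a perfect authentic cadence (stronger): antecedent + consequent = a period.
The two phrases open with different material (m / n), so the period is contrasting.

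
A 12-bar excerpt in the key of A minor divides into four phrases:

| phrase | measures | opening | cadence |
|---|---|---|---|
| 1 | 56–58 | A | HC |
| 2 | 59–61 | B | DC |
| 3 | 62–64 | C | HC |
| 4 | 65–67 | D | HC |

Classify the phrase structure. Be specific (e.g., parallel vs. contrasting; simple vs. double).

phrase group

Phrase 4 ends with a half cadence, no stronger than phrase 2's deceptive cadence, so the four phrases do not form a double period; nor do phrases 3–4 duplicate 1–2, so it is not a repeated period. With no phrase reaching a conclusive cadence, the passage is a phrase group.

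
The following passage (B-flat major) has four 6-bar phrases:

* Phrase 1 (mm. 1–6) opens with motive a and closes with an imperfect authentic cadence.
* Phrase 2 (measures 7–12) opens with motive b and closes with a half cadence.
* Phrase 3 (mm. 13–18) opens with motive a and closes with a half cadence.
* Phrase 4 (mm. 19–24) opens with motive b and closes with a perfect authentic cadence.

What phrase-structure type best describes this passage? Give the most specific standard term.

parallel double period

Four phrases in two halves: the first half (mm. 1-12) ends with a half cadence, the second (measures 13–24) with a perfect authentic cadence — a large antecedent–consequent pair, i.e. a double period.
Phrase 3 begins with the same material as phrase 1, making it parallel.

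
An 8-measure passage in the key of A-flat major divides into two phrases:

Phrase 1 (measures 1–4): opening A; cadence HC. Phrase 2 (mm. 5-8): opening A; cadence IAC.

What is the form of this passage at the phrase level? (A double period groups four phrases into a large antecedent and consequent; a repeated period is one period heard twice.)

Phrase 1 ends with a half cadence (weaker) and phrase 2 with an imperfect authentic cadence (stronger): antecedent + consequent = a period.
The two phrases open with the same material (A / A), so the period is parallel.

parallel period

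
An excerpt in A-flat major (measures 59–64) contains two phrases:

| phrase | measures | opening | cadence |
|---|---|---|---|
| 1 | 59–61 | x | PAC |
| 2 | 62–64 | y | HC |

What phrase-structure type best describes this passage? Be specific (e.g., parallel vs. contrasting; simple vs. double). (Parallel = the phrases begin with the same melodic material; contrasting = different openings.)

The second phrase closes with a half cadence, which is not stronger than the first phrase's perfect authentic cadence; without a weak→strong cadential pair there is no antecedent–consequent relationship, so this is a phrase group rather than a period.

phrase group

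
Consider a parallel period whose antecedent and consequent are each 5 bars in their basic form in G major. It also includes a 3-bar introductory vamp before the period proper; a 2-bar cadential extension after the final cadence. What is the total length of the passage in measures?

15 measures

Basic parallel period: 5 + 5 = 10 bars.
10 (basic form) + 3 (introduction) + 2 (cadential extension) = 15.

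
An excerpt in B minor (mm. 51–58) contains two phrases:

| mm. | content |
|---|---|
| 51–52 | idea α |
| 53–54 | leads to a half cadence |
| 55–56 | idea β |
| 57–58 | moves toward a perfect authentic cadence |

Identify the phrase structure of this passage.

Phrase 1 ends with a half cadence (weaker) and phrase 2 with a perfect authentic cadence (stronger): antecedent + consequent = a period.
The two phrases open with different material (α / β), so the period is contrasting.

contrasting period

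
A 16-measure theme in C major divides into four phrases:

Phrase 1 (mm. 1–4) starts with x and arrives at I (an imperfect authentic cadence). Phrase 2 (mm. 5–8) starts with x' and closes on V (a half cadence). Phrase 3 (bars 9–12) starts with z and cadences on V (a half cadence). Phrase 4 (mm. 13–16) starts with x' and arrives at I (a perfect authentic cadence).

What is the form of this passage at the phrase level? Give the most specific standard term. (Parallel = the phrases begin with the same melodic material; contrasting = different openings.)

contrasting double period

Four phrases in two halves: the first half (bars 1–8) ends with a half cadence, the second (bars 9-16) with a perfect authentic cadence — a large antecedent–consequent pair, i.e. a double period.
Phrase 3 begins with different material from phrase 1, making it contrasting.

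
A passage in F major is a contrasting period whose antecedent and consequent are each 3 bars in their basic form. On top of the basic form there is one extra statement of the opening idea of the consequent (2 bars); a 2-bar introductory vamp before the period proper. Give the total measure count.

Basic contrasting period: 3 + 3 = 6 bars.
6 (basic form) + 2 (extra statement) + 2 (introduction) = 10.

10 measures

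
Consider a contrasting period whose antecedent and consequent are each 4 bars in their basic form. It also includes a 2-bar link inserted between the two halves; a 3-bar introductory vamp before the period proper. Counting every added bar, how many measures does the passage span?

Basic contrasting period: 4 + 4 = 8 bars.
8 (basic form) + 2 (link) + 3 (introduction) = 13.

13 measures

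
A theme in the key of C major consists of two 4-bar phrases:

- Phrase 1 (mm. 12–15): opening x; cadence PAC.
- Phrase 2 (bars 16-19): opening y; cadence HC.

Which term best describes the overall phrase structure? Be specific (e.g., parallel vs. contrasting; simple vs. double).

phrase group

The second phrase closes with a half cadence, which is not stronger than the first phrase's perfect authentic cadence; without a weak→strong cadential pair there is no antecedent–consequent relationship, so this is a phrase group rather than a period.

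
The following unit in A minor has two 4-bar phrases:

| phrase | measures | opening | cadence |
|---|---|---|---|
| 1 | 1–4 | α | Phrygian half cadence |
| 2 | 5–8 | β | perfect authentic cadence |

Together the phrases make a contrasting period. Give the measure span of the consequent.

measures 5–8

The phrase ending with the weaker cadence (Phrygian half cadence) is the antecedent; the one ending more conclusively (perfect authentic cadence) is the consequent. The consequent is measures 5–8.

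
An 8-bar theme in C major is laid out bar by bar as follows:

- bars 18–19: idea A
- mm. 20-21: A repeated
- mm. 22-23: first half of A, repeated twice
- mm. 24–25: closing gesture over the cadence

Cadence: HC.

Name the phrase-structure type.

sentence

Basic idea (bars 18–19) + its repetition (measures 20–21) form the presentation; fragmentation and cadence (mm. 22–25) form the continuation — the 8-bar whole is a sentence.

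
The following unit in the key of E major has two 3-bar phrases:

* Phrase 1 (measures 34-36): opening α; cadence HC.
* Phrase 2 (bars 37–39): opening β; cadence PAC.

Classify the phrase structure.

contrasting period

Phrase 1 ends with a half cadence (weaker) and phrase 2 with a perfect authentic cadence (stronger): antecedent + consequent = a period.
The two phrases open with different material (α / β), so the period is contrasting.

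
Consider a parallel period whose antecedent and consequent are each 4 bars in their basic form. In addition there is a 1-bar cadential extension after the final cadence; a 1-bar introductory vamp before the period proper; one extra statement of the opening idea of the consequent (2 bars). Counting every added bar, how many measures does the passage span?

Basic parallel period: 4 + 4 = 8 bars.
8 (basic form) + 1 (cadential extension) + 1 (introduction) + 2 (extra statement) = 12.

12 measures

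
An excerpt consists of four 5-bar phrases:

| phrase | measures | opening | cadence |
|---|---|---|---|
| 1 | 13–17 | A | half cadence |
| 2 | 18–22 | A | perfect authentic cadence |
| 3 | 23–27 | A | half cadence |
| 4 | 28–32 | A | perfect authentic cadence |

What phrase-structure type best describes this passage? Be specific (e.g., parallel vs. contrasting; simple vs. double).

repeated period

The cadence pattern HC–PAC–HC–PAC is weak–strong twice, and phrases 3–4 restate phrases 1–2: a period heard twice, not a double period (which would end weakly at phrase 2).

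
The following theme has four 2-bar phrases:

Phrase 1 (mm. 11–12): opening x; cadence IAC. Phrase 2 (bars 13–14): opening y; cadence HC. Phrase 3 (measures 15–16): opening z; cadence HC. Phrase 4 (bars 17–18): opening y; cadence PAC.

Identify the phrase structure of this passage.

contrasting double period

Four phrases in two halves: the first half (bars 11–14) ends with a half cadence, the second (mm. 15-18) with a perfect authentic cadence — a large antecedent–consequent pair, i.e. a double period.
Phrase 3 begins with different material from phrase 1, making it contrasting.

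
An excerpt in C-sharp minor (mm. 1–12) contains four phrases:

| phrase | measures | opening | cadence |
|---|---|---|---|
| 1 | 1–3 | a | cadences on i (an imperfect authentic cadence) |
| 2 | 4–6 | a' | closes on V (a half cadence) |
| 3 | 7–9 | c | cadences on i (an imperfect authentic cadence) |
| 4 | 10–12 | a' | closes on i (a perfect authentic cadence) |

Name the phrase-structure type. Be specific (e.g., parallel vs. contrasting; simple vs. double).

contrasting double period

Four phrases in two halves: the first half (bars 1-6) ends with a half cadence, the second (mm. 7–12) with a perfect authentic cadence — a large antecedent–consequent pair, i.e. a double period.
Phrase 3 begins with different material from phrase 1, making it contrasting.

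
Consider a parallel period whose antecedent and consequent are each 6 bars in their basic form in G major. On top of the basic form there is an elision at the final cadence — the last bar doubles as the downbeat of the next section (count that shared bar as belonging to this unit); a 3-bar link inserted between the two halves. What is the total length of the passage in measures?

15 measures

Basic parallel period: 6 + 6 = 12 bars.
12 (basic form) + 3 (link) = 15.
The elision shares a bar with the next section but does not change this unit's count.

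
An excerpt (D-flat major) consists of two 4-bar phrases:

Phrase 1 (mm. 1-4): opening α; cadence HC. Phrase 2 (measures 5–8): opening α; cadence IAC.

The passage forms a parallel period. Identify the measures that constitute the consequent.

measures 5–8

The antecedent is the phrase ending with the weaker cadence (half cadence, phrase 1) and the consequent the one ending more conclusively (imperfect authentic cadence, phrase 2); the consequent is bars 5–8.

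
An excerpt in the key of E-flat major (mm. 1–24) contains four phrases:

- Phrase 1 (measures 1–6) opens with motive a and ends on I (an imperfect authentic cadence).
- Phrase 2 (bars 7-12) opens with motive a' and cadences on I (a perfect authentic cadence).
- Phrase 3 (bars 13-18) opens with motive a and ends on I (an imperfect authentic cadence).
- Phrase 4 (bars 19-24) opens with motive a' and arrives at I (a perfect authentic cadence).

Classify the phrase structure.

The cadence pattern IAC–PAC–IAC–PAC is weak–strong twice, and phrases 3–4 restate phrases 1–2: a period heard twice, not a double period (which would end weakly at phrase 2).

repeated period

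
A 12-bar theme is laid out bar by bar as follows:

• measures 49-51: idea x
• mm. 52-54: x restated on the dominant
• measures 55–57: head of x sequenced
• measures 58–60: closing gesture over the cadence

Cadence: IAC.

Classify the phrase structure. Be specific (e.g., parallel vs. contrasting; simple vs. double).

sentence

Basic idea (mm. 49–51) + its repetition (mm. 52-54) form the presentation; fragmentation and cadence (bars 55–60) form the continuation — the 12-bar whole is a sentence.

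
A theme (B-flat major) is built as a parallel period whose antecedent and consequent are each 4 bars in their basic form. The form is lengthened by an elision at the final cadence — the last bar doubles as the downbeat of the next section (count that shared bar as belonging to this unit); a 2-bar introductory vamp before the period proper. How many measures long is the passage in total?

Basic parallel period: 4 + 4 = 8 bars.
8 (basic form) + 2 (introduction) = 10.
The elision shares a bar with the next section but does not change this unit's count.

10 measures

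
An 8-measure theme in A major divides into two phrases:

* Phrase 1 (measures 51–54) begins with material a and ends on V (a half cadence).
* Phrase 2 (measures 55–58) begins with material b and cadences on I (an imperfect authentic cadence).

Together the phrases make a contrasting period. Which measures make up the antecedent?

The phrase ending with the weaker cadence (half cadence) is the antecedent; the one ending more conclusively (imperfect authentic cadence) is the consequent. The antecedent is measures 51–54.

measures 51–54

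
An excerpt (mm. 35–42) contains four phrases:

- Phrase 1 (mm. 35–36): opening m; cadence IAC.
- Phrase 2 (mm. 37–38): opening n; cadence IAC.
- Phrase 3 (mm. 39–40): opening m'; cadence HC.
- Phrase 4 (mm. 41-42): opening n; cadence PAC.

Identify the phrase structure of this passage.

parallel double period

Four phrases in two halves: the first half (mm. 35-38) ends with an imperfect authentic cadence, the second (measures 39–42) with a perfect authentic cadence — a large antecedent–consequent pair, i.e. a double period.
Phrase 3 begins with the same material as phrase 1, making it parallel.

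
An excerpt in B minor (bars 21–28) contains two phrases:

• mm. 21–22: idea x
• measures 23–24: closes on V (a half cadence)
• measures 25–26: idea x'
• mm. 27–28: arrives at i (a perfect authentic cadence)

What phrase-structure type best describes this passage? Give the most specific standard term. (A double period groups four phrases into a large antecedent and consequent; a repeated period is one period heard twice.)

Phrase 1 ends with a half cadence (weaker) and phrase 2 with a perfect authentic cadence (stronger): antecedent + consequent = a period.
The two phrases open with the same material (x / x'), so the period is parallel.

parallel period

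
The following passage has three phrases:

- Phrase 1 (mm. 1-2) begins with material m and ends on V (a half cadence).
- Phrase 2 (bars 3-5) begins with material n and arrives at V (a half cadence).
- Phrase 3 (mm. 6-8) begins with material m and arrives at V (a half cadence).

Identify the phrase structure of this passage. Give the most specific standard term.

phrase group

The final phrase closes with a half cadence, which is not stronger than the preceding half cadence; the 3 phrases lack an overall antecedent–consequent design and so form a phrase group.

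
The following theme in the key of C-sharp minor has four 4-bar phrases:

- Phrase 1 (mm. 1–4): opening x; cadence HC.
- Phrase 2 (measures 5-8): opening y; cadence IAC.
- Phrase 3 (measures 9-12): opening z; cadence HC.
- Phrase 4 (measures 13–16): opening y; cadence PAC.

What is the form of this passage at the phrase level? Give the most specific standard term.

contrasting double period

Four phrases in two halves: the first half (mm. 1-8) ends with an imperfect authentic cadence, the second (measures 9-16) with a perfect authentic cadence — a large antecedent–consequent pair, i.e. a double period.
Phrase 3 begins with different material from phrase 1, making it contrasting.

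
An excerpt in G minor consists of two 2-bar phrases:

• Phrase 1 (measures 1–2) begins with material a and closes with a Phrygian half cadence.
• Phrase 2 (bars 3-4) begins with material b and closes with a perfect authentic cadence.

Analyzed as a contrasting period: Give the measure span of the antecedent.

The antecedent is the phrase ending with the weaker cadence (Phrygian half cadence, phrase 1) and the consequent the one ending more conclusively (perfect authentic cadence, phrase 2); the antecedent is measures 1-2.

measures 1–2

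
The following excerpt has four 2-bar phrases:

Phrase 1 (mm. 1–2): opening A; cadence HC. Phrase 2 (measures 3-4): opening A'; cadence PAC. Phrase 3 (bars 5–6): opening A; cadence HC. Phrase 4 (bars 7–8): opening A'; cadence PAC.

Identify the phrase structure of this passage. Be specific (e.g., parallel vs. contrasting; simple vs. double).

repeated period

The cadence pattern HC–PAC–HC–PAC is weak–strong twice, and phrases 3–4 restate phrases 1–2: a period heard twice, not a double period (which would end weakly at phrase 2).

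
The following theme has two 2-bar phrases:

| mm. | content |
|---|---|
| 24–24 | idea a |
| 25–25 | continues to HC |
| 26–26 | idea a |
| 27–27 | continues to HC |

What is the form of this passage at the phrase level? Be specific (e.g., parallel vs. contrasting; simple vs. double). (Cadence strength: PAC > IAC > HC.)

Both phrases have the same opening (a) and the same cadence (half cadence): the second is a restatement, not a consequent, so this is a repeated phrase rather than a period.

repeated phrase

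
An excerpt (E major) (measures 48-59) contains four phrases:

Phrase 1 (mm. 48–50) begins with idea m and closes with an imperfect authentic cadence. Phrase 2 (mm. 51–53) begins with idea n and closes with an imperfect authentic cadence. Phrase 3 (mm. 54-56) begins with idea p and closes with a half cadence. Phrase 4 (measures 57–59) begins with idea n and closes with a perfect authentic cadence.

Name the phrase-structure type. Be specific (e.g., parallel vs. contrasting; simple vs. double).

Four phrases in two halves: the first half (mm. 48-53) ends with an imperfect authentic cadence, the second (bars 54–59) with a perfect authentic cadence — a large antecedent–consequent pair, i.e. a double period.
Phrase 3 begins with different material from phrase 1, making it contrasting.

contrasting double period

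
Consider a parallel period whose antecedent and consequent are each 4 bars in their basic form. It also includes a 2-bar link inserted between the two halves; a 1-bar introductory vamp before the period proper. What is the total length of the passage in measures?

Basic parallel period: 4 + 4 = 8 bars.
8 (basic form) + 2 (link) + 1 (introduction) = 11.

11 measures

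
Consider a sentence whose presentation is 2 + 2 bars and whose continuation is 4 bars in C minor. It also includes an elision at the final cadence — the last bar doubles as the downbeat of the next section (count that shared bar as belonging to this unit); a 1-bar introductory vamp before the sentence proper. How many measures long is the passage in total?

Basic sentence: 2 + 2 + 4 = 8 bars.
8 (basic form) + 1 (introduction) = 9.
The elision shares a bar with the next section but does not change this unit's count.

9 measures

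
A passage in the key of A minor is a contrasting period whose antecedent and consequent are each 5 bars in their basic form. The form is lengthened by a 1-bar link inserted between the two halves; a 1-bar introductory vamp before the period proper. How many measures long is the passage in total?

Basic contrasting period: 5 + 5 = 10 bars.
10 (basic form) + 1 (link) + 1 (introduction) = 12.

12 measures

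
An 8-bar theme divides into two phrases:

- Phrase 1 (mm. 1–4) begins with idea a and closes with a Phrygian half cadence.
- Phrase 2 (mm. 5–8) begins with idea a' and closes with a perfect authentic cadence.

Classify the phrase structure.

Phrase 1 ends with a Phrygian half cadence (weaker) and phrase 2 with a perfect authentic cadence (stronger): antecedent + consequent = a period.
The two phrases open with the same material (a / a'), so the period is parallel.

parallel period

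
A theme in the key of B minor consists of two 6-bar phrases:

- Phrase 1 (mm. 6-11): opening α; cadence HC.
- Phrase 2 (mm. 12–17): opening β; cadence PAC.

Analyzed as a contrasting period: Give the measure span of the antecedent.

measures 6–11

The antecedent is the phrase ending with the weaker cadence (half cadence, phrase 1) and the consequent the one ending more conclusively (perfect authentic cadence, phrase 2); the antecedent is mm. 6-11.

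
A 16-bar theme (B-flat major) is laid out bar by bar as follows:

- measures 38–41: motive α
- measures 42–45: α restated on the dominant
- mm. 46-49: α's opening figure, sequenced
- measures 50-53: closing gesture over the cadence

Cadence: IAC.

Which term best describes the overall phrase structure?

sentence

Basic idea (mm. 38–41) + its repetition (mm. 42–45) form the presentation; fragmentation and cadence (mm. 46–53) form the continuation — the 16-bar whole is a sentence.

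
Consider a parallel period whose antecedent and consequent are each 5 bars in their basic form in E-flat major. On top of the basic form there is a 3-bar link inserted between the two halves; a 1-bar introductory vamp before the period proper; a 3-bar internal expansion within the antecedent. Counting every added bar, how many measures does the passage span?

Basic parallel period: 5 + 5 = 10 bars.
10 (basic form) + 3 (link) + 1 (introduction) + 3 (internal expansion) = 17.

17 measures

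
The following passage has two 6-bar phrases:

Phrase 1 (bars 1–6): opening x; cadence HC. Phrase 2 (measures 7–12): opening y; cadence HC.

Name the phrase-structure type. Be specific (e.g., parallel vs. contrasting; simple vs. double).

The second phrase closes with a half cadence, which is not stronger than the first phrase's half cadence; without a weak→strong cadential pair there is no antecedent–consequent relationship, so this is a phrase group rather than a period.

phrase group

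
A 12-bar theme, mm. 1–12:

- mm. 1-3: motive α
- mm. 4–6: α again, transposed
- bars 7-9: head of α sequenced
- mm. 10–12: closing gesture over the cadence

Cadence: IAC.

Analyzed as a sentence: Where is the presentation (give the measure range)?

The presentation of a sentence is the basic idea (bars 1-3) plus its repetition (measures 4-6); the presentation is therefore measures 1–6.

measures 1–6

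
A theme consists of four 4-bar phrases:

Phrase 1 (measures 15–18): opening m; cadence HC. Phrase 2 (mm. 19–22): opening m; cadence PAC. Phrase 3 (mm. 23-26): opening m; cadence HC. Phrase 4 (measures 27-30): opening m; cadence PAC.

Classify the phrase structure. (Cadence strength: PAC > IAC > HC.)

The cadence pattern HC–PAC–HC–PAC is weak–strong twice, and phrases 3–4 restate phrases 1–2: a period heard twice, not a double period (which would end weakly at phrase 2).

repeated period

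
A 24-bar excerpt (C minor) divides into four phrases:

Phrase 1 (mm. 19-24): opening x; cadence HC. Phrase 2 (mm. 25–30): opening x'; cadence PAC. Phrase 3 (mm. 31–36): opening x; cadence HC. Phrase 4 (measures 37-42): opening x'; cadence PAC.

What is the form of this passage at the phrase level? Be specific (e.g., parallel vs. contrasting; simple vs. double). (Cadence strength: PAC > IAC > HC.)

repeated period

The cadence pattern HC–PAC–HC–PAC is weak–strong twice, and phrases 3–4 restate phrases 1–2: a period heard twice, not a double period (which would end weakly at phrase 2).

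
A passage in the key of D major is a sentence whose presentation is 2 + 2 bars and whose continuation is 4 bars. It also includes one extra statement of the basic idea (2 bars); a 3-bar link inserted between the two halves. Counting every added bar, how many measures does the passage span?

Basic sentence: 2 + 2 + 4 = 8 bars.
8 (basic form) + 2 (extra statement) + 3 (link) = 13.

13 measures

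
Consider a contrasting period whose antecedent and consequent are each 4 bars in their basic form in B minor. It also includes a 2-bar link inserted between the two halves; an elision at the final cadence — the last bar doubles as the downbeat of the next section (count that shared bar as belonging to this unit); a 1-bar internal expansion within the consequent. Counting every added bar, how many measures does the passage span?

11 measures

Basic contrasting period: 4 + 4 = 8 bars.
8 (basic form) + 2 (link) + 1 (internal expansion) = 11.
The elision shares a bar with the next section but does not change this unit's count.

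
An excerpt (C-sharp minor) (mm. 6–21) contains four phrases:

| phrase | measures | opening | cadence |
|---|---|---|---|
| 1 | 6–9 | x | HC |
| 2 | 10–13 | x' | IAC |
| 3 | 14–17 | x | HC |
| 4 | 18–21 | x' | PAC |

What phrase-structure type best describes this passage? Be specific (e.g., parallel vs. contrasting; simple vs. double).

parallel double period

Four phrases in two halves: the first half (mm. 6-13) ends with an imperfect authentic cadence, the second (bars 14-21) with a perfect authentic cadence — a large antecedent–consequent pair, i.e. a double period.
Phrase 3 begins with the same material as phrase 1, making it parallel.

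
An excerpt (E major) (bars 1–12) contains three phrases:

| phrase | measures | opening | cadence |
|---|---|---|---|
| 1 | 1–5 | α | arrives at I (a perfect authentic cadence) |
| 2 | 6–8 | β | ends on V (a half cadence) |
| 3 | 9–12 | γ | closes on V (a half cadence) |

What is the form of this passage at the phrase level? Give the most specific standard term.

phrase group

The final phrase closes with a half cadence, which is not stronger than the preceding half cadence; the 3 phrases lack an overall antecedent–consequent design and so form a phrase group.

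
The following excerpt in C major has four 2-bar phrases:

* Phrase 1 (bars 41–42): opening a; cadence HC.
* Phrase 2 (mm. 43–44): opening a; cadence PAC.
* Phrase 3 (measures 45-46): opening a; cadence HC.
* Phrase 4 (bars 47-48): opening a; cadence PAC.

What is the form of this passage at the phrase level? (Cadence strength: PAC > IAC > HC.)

The cadence pattern HC–PAC–HC–PAC is weak–strong twice, and phrases 3–4 restate phrases 1–2: a period heard twice, not a double period (which would end weakly at phrase 2).

repeated period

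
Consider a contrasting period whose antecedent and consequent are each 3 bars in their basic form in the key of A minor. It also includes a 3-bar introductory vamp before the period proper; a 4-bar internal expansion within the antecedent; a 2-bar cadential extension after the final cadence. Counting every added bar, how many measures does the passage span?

15 measures

Basic contrasting period: 3 + 3 = 6 bars.
6 (basic form) + 3 (introduction) + 4 (internal expansion) + 2 (cadential extension) = 15.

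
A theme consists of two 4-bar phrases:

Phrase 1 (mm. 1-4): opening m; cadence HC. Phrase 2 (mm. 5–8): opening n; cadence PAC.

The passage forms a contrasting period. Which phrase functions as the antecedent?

phrase 1

The phrase ending with the weaker cadence (half cadence) is the antecedent; the one ending more conclusively (perfect authentic cadence) is the consequent. The antecedent is phrase 1.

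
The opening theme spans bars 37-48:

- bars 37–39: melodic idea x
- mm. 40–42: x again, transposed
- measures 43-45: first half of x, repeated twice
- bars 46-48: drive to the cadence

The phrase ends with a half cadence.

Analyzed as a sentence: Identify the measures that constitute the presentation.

The presentation of a sentence is the basic idea (measures 37–39) plus its repetition (mm. 40–42); the presentation is therefore mm. 37–42.

measures 37–42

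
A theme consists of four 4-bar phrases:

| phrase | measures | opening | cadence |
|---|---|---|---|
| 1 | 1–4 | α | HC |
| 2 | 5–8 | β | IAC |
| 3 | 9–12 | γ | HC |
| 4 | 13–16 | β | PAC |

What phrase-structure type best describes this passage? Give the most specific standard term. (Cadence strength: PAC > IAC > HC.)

contrasting double period

Four phrases in two halves: the first half (mm. 1–8) ends with an imperfect authentic cadence, the second (bars 9–16) with a perfect authentic cadence — a large antecedent–consequent pair, i.e. a double period.
Phrase 3 begins with different material from phrase 1, making it contrasting.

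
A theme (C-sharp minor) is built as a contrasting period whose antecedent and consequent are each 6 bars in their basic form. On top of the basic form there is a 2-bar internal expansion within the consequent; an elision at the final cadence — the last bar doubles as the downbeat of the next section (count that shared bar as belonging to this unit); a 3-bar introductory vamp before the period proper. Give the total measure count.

17 measures

Basic contrasting period: 6 + 6 = 12 bars.
12 (basic form) + 2 (internal expansion) + 3 (introduction) = 17.
The elision shares a bar with the next section but does not change this unit's count.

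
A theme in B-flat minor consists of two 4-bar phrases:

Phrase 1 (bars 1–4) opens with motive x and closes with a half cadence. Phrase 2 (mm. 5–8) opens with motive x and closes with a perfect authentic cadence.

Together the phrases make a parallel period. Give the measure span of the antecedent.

measures 1–4

The phrase ending with the weaker cadence (half cadence) is the antecedent; the one ending more conclusively (perfect authentic cadence) is the consequent. The antecedent is measures 1–4.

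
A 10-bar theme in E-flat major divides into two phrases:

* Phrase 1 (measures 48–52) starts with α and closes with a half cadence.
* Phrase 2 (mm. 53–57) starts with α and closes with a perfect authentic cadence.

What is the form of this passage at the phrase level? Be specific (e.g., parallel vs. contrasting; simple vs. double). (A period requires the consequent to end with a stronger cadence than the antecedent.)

parallel period

Phrase 1 ends with a half cadence (weaker) and phrase 2 with a perfect authentic cadence (stronger): antecedent + consequent = a period.
The two phrases open with the same material (α / α), so the period is parallel.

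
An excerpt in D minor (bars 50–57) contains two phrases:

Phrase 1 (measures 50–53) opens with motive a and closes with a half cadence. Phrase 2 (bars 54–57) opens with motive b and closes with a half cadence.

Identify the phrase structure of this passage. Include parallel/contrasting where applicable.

The second phrase closes with a half cadence, which is not stronger than the first phrase's half cadence; without a weak→strong cadential pair there is no antecedent–consequent relationship, so this is a phrase group rather than a period.

phrase group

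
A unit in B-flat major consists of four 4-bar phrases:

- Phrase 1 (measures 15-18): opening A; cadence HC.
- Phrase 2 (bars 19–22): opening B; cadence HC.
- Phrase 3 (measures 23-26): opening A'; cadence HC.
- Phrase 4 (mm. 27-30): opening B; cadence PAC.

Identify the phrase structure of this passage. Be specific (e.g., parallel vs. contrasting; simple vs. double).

parallel double period

Four phrases in two halves: the first half (mm. 15–22) ends with a half cadence, the second (bars 23–30) with a perfect authentic cadence — a large antecedent–consequent pair, i.e. a double period.
Phrase 3 begins with the same material as phrase 1, making it parallel.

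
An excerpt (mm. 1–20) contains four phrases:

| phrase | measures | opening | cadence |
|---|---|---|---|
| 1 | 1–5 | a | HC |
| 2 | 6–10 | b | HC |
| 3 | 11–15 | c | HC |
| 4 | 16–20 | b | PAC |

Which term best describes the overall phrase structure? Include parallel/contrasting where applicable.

Four phrases in two halves: the first half (mm. 1-10) ends with a half cadence, the second (measures 11-20) with a perfect authentic cadence — a large antecedent–consequent pair, i.e. a double period.
Phrase 3 begins with different material from phrase 1, making it contrasting.

contrasting double period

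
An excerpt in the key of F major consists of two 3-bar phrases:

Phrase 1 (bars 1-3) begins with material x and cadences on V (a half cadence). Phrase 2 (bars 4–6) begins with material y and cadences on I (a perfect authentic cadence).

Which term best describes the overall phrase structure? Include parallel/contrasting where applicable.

contrasting period

Phrase 1 ends with a half cadence (weaker) and phrase 2 with a perfect authentic cadence (stronger): antecedent + consequent = a period.
The two phrases open with different material (x / y), so the period is contrasting.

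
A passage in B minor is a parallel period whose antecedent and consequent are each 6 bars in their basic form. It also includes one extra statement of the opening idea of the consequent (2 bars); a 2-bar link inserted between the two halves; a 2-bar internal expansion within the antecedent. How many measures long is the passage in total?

18 measures

Basic parallel period: 6 + 6 = 12 bars.
12 (basic form) + 2 (extra statement) + 2 (link) + 2 (internal expansion) = 18.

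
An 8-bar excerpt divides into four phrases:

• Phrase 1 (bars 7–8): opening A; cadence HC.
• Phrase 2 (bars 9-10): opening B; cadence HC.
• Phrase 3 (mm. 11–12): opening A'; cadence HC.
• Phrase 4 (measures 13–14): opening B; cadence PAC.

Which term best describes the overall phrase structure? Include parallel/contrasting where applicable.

parallel double period

Four phrases in two halves: the first half (measures 7–10) ends with a half cadence, the second (mm. 11–14) with a perfect authentic cadence — a large antecedent–consequent pair, i.e. a double period.
Phrase 3 begins with the same material as phrase 1, making it parallel.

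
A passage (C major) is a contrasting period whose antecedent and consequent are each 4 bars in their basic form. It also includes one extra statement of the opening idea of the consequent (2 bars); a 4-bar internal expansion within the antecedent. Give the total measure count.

Basic contrasting period: 4 + 4 = 8 bars.
8 (basic form) + 2 (extra statement) + 4 (internal expansion) = 14.

14 measures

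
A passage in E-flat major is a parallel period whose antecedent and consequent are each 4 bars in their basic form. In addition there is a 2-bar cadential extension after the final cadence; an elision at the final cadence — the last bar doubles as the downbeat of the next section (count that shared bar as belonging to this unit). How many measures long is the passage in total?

10 measures

Basic parallel period: 4 + 4 = 8 bars.
8 (basic form) + 2 (cadential extension) = 10.
The elision shares a bar with the next section but does not change this unit's count.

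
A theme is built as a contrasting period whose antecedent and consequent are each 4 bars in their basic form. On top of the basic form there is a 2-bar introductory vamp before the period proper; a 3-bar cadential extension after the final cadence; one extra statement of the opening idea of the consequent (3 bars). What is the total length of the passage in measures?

Basic contrasting period: 4 + 4 = 8 bars.
8 (basic form) + 2 (introduction) + 3 (cadential extension) + 3 (extra statement) = 16.

16 measures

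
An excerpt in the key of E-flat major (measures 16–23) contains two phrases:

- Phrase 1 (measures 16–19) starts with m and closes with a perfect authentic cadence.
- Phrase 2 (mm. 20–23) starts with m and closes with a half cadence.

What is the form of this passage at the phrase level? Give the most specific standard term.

phrase group

The second phrase closes with a half cadence, which is not stronger than the first phrase's perfect authentic cadence; without a weak→strong cadential pair there is no antecedent–consequent relationship, so this is a phrase group rather than a period.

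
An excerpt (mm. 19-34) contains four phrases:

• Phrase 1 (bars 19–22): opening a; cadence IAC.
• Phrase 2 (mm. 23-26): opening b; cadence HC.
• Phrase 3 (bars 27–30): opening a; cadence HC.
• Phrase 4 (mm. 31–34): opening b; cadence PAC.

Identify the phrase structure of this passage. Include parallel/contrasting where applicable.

Four phrases in two halves: the first half (bars 19-26) ends with a half cadence, the second (measures 27–34) with a perfect authentic cadence — a large antecedent–consequent pair, i.e. a double period.
Phrase 3 begins with the same material as phrase 1, making it parallel.

parallel double period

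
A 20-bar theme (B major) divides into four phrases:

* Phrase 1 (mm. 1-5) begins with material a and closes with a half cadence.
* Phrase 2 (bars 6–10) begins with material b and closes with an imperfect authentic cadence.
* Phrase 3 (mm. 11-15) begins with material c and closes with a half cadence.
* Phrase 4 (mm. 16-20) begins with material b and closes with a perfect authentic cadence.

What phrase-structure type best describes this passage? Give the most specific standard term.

contrasting double period

Four phrases in two halves: the first half (mm. 1–10) ends with an imperfect authentic cadence, the second (mm. 11–20) with a perfect authentic cadence — a large antecedent–consequent pair, i.e. a double period.
Phrase 3 begins with different material from phrase 1, making it contrasting.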